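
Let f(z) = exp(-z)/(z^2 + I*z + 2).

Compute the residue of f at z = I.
Write f(z) = P(z)/Q(z) with P(z) = exp(-z) and Q(z) = z^2 + I*z + 2.
The denominator factors as Q(z) = (z - I)*(z + 2*I), so z = I is a simple zero of Q and P is analytic there; z = I is therefore a simple pole and
  Res(f, z₀) = P(z₀)/Q'(z₀).

Q'(z) = 2*z + I, so Q'(I) = 3*I.
P(I) = exp(-I).

Res(f, I) = (exp(-I))/(3*I) = -I*exp(-I)/3

Final answer: -I*exp(-I)/3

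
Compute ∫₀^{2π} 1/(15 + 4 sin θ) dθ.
Call the integral J. The integrand is 2π-periodic and we integrate over a full period, so shifting θ does not change the value (θ → θ + π/2 turns sin θ into cos θ). Hence
  J = ∫₀^{2π} dθ/(15 + 4 cos θ).
Put z = e^{iθ}: then cos θ = (z + 1/z)/2, dθ = dz/(iz), and z runs once counterclockwise around |z| = 1:
  J = ∮_{|z|=1} 1/(15 + 4*(z + 1/z)/2) · dz/(iz) = (2/i) ∮_{|z|=1} dz/(4*z^2 + 30*z + 4).
The roots of 4*z^2 + 30*z + 4 are z = (-15 ± sqrt(15^2 - 4^2))/4, with sqrt(209) = sqrt(209); their product is 1, so only z₊ = -15/4 + sqrt(209)/4 lies inside the unit circle (z₋ = -15/4 - sqrt(209)/4 lies outside).
z₊ is a simple zero of q(z) = 4*z^2 + 30*z + 4, so Res(1/q, z₊) = 1/q'(z₊) with q'(z) = 8*z + 30; and q'(z₊) = 4*(z₊ - z₋) = 2*sqrt(209).
Therefore J = (2/i) · 2πi · 1/(2*sqrt(209)) = 2*pi/(sqrt(209)) = 2*sqrt(209)*pi/209

Final answer: 2*sqrt(209)*pi/209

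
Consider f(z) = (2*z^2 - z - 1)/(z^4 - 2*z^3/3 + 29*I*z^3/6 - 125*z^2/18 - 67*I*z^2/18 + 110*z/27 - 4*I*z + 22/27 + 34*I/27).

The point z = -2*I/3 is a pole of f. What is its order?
Factor the denominator:
  z^4 - 2*z^3/3 + 29*I*z^3/6 - 125*z^2/18 - 67*I*z^2/18 + 110*z/27 - 4*I*z + 22/27 + 34*I/27 = (z + 2*I/3)^2*(z - 1 + I/2)*(z + 1/3 + 3*I)

The numerator P(z) = 2*z^2 - z - 1 has P(-2*I/3) = -17/9 + 2*I/3 ≠ 0, so no factor of (z + 2*I/3) cancels.
Near z = -2*I/3 we can therefore write f(z) = g(z)/(z + 2*I/3)^2 with g analytic at -2*I/3 and g(-2*I/3) ≠ 0 (g is the numerator divided by the remaining denominator factors).

Hence z = -2*I/3 is a pole of order 2.

Final answer: 2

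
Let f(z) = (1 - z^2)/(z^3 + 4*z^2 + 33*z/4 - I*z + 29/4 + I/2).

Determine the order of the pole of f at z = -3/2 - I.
Factor the denominator:
  z^3 + 4*z^2 + 33*z/4 - I*z + 29/4 + I/2 = (z + 3/2 + I)^2*(z + 1 - 2*I)

The numerator P(z) = 1 - z^2 has P(-3/2 - I) = -1/4 - 3*I ≠ 0, so no factor of (z + 3/2 + I) cancels.
Near z = -3/2 - I we can therefore write f(z) = g(z)/(z + 3/2 + I)^2 with g analytic at -3/2 - I and g(-3/2 - I) ≠ 0 (g is the numerator divided by the remaining denominator factors).

Hence z = -3/2 - I is a pole of order 2.

Final answer: 2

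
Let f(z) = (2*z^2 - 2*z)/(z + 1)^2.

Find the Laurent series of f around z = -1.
4/(z + 1)^2 - 6/(z + 1) + 2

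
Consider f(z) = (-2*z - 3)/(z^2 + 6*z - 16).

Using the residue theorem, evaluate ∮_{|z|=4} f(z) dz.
By the residue theorem, ∮_C f(z) dz = 2πi · (sum of the residues of f at the poles inside |z| = 4).

The denominator factors as (z + 8)*(z - 2), so the singularities of f are simple poles at z = -8, z = 2.
  |-8|² = 64 > 16 = 4², so this pole is outside the contour.
  |2|² = 4 < 16 = 4², so this pole is inside the contour.

With P(z) = -2*z - 3 and Q(z) = z^2 + 6*z - 16, each pole is simple, so Res(f, z₀) = P(z₀)/Q'(z₀) with Q'(z) = 2*z + 6.
  Res(f, 2) = P(2)/Q'(2) = (-7)/(10) = -7/10

∮_C f(z) dz = 2πi · (-7/10) = -7*I*pi/5

Final answer: -7*I*pi/5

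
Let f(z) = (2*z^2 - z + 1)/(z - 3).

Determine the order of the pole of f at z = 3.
Factor the denominator:
  z - 3 = (z - 3)

The numerator P(z) = 2*z^2 - z + 1 has P(3) = 16 ≠ 0, so no factor of (z - 3) cancels.
Near z = 3 we can therefore write f(z) = g(z)/(z - 3) with g analytic at 3 and g(3) ≠ 0 (g is just the numerator).

Hence z = 3 is a pole of order 1.

Final answer: 1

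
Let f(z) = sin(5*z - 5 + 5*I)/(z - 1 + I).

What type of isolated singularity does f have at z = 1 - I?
Let u = z - 1 + I. The argument of sin is 5*z - 5 + 5*I = 5u, so
  f = sin(5u)/u = ((5u) - (5u)^3/6 + ...)/u = 5 - (125/6)*u^2 + ...
The Laurent expansion about u = 0 has no negative powers; equivalently lim_{z→1 - I} f(z) = 5 exists and is finite.
So the singularity is removable.

Final answer: removable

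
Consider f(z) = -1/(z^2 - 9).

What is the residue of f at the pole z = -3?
Write f(z) = P(z)/Q(z) with P(z) = -1 and Q(z) = z^2 - 9.
The denominator factors as Q(z) = (z - 3)*(z + 3), so z = -3 is a simple zero of Q and P is analytic there; z = -3 is therefore a simple pole and
  Res(f, z₀) = P(z₀)/Q'(z₀).

Q'(z) = 2*z, so Q'(-3) = -6.
P(-3) = -1.

Res(f, -3) = (-1)/(-6) = 1/6

Final answer: 1/6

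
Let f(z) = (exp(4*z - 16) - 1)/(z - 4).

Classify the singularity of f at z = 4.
removable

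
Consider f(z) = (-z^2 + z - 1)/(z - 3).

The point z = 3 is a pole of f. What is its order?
1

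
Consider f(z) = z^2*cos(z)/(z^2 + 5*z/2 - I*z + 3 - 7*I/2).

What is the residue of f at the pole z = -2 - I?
Write f(z) = P(z)/Q(z) with P(z) = z^2*cos(z) and Q(z) = z^2 + 5*z/2 - I*z + 3 - 7*I/2.
The denominator factors as Q(z) = (z + 2 + I)*(z + 1/2 - 2*I), so z = -2 - I is a simple zero of Q and P is analytic there; z = -2 - I is therefore a simple pole and
  Res(f, z₀) = P(z₀)/Q'(z₀).

Q'(z) = 2*z + 5/2 - I, so Q'(-2 - I) = -3/2 - 3*I.
P(-2 - I) = (3 + 4*I)*cos(2 + I).

Res(f, -2 - I) = ((3 + 4*I)*cos(2 + I))/(-3/2 - 3*I) = (-22/15 + 4*I/15)*cos(2 + I)

Final answer: (-22/15 + 4*I/15)*cos(2 + I)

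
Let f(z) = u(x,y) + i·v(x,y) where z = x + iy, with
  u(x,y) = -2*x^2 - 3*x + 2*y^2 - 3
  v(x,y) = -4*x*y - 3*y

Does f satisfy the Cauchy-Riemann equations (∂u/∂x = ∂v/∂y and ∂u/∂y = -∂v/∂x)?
∂u/∂x = -4*x - 3
∂v/∂y = -4*x - 3
∂u/∂y = 4*y
∂v/∂x = -4*y
∂u/∂x = ∂v/∂y and ∂u/∂y = -∂v/∂x hold identically; f is analytic.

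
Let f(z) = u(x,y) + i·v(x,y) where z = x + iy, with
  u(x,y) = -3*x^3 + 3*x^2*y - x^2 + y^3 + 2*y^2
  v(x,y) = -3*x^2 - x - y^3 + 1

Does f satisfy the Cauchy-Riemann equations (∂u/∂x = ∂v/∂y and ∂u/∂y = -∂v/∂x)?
∂u/∂x = -9*x^2 + 6*x*y - 2*x
∂v/∂y = -3*y^2
∂u/∂y = 3*x^2 + 3*y^2 + 4*y
∂v/∂x = -6*x - 1
∂u/∂x ≠ ∂v/∂y and ∂u/∂y ≠ -∂v/∂x; the Cauchy-Riemann equations are not satisfied, so f is not analytic.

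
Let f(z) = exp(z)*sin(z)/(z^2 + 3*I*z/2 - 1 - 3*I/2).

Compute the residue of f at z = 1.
exp(1)*(8/25 - 6*I/25)*sin(1)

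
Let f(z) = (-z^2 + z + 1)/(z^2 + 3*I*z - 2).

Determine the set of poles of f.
The singularities of f are the zeros of the denominator. Factoring,
  z^2 + 3*I*z - 2 = (z + I)*(z + 2*I)
so the candidates are z = -I, z = -2*I.

Check the numerator P(z) = -z^2 + z + 1 at each one:
  P(-I) = 2 - I ≠ 0, so z = -I is a (simple) pole.
  P(-2*I) = 5 - 2*I ≠ 0, so z = -2*I is a (simple) pole.

Poles of f: {-2*I, -I}

Final answer: {-2*I, -I}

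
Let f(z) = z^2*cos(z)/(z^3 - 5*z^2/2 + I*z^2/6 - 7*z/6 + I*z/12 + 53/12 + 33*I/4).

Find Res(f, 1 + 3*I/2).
Write f(z) = P(z)/Q(z) with P(z) = z^2*cos(z) and Q(z) = z^3 - 5*z^2/2 + I*z^2/6 - 7*z/6 + I*z/12 + 53/12 + 33*I/4.
The denominator factors as Q(z) = (z - 1 - 3*I/2)*(z - 3 + I)*(z + 3/2 + 2*I/3), so z = 1 + 3*I/2 is a simple zero of Q and P is analytic there; z = 1 + 3*I/2 is therefore a simple pole and
  Res(f, z₀) = P(z₀)/Q'(z₀).

Q'(z) = 3*z^2 - 5*z + I*z/3 - 7/6 + I/12, so Q'(1 + 3*I/2) = -125/12 + 23*I/12.
P(1 + 3*I/2) = (-5/4 + 3*I)*cos(1 + 3*I/2).

Res(f, 1 + 3*I/2) = ((-5/4 + 3*I)*cos(1 + 3*I/2))/(-125/12 + 23*I/12) = (2703/16154 - 4155*I/16154)*cos(1 + 3*I/2)

Final answer: (2703/16154 - 4155*I/16154)*cos(1 + 3*I/2)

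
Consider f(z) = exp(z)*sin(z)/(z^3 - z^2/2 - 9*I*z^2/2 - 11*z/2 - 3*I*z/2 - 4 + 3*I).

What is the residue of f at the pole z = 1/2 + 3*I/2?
Write f(z) = P(z)/Q(z) with P(z) = exp(z)*sin(z) and Q(z) = z^3 - z^2/2 - 9*I*z^2/2 - 11*z/2 - 3*I*z/2 - 4 + 3*I.
The denominator factors as Q(z) = (z - 1 - 3*I)*(z + 1)*(z - 1/2 - 3*I/2), so z = 1/2 + 3*I/2 is a simple zero of Q and P is analytic there; z = 1/2 + 3*I/2 is therefore a simple pole and
  Res(f, z₀) = P(z₀)/Q'(z₀).

Q'(z) = 3*z^2 - z - 9*I*z - 11/2 - 3*I/2, so Q'(1/2 + 3*I/2) = 3/2 - 3*I.
P(1/2 + 3*I/2) = exp(1/2 + 3*I/2)*sin(1/2 + 3*I/2).

Res(f, 1/2 + 3*I/2) = (exp(1/2 + 3*I/2)*sin(1/2 + 3*I/2))/(3/2 - 3*I) = (2/15 + 4*I/15)*exp(1/2 + 3*I/2)*sin(1/2 + 3*I/2)

Final answer: (2/15 + 4*I/15)*exp(1/2 + 3*I/2)*sin(1/2 + 3*I/2)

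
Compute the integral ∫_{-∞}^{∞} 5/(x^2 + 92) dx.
Let f(z) = 5/(z^2 + 92). The denominator has no real zeros and deg Q - deg P = 2 ≥ 2, so the integral of f over the upper semicircle |z| = R tends to 0 as R → ∞. Closing the contour in the upper half-plane,
  ∫_{-∞}^{∞} f(x) dx = 2πi · Σ Res(f, z_k)  over the poles with Im z_k > 0.

Zeros of the denominator: z^2 + 92 = 0 gives z = ±2*sqrt(23)*I.
Upper half-plane: z = 2*sqrt(23)*I (simple).

Each pole is a simple zero of Q(z) = z^2 + 92, so Res(f, z₀) = P(z₀)/Q'(z₀) with P(z) = 5, Q'(z) = 2*z:
  Res(f, 2*sqrt(23)*I) = (5)/(4*sqrt(23)*I) = -5*sqrt(23)*I/92

∫_{-∞}^{∞} f(x) dx = 2πi · (-5*sqrt(23)*I/92) = 5*sqrt(23)*pi/46

Final answer: 5*sqrt(23)*pi/46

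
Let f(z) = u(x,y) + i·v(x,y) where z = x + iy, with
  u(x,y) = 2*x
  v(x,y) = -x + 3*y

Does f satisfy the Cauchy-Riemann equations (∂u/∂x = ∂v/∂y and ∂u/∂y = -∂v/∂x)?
∂u/∂x = 2
∂v/∂y = 3
∂u/∂y = 0
∂v/∂x = -1
∂u/∂x ≠ ∂v/∂y and ∂u/∂y ≠ -∂v/∂x; the Cauchy-Riemann equations are not satisfied, so f is not analytic.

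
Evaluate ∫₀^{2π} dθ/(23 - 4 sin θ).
2*sqrt(57)*pi/171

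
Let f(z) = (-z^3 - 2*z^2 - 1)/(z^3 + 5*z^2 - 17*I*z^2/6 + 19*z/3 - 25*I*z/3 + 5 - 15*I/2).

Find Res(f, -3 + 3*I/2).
3507/5321 - 35439*I/10642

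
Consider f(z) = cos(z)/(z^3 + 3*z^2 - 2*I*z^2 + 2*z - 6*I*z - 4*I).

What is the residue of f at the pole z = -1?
Write f(z) = P(z)/Q(z) with P(z) = cos(z) and Q(z) = z^3 + 3*z^2 - 2*I*z^2 + 2*z - 6*I*z - 4*I.
The denominator factors as Q(z) = (z - 2*I)*(z + 1)*(z + 2), so z = -1 is a simple zero of Q and P is analytic there; z = -1 is therefore a simple pole and
  Res(f, z₀) = P(z₀)/Q'(z₀).

Q'(z) = 3*z^2 + 6*z - 4*I*z + 2 - 6*I, so Q'(-1) = -1 - 2*I.
P(-1) = cos(1).

Res(f, -1) = (cos(1))/(-1 - 2*I) = (-1/5 + 2*I/5)*cos(1)

Final answer: (-1/5 + 2*I/5)*cos(1)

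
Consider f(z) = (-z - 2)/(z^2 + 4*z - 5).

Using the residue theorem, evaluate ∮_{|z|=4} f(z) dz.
By the residue theorem, ∮_C f(z) dz = 2πi · (sum of the residues of f at the poles inside |z| = 4).

The denominator factors as (z + 5)*(z - 1), so the singularities of f are simple poles at z = -5, z = 1.
  |-5|² = 25 > 16 = 4², so this pole is outside the contour.
  |1|² = 1 < 16 = 4², so this pole is inside the contour.

With P(z) = -z - 2 and Q(z) = z^2 + 4*z - 5, each pole is simple, so Res(f, z₀) = P(z₀)/Q'(z₀) with Q'(z) = 2*z + 4.
  Res(f, 1) = P(1)/Q'(1) = (-3)/(6) = -1/2

∮_C f(z) dz = 2πi · (-1/2) = -I*pi

Final answer: -I*pi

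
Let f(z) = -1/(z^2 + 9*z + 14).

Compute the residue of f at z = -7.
1/5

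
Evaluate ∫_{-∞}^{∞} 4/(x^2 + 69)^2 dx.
2*sqrt(69)*pi/4761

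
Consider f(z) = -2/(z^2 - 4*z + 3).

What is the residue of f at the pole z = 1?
Write f(z) = P(z)/Q(z) with P(z) = -2 and Q(z) = z^2 - 4*z + 3.
The denominator factors as Q(z) = (z - 1)*(z - 3), so z = 1 is a simple zero of Q and P is analytic there; z = 1 is therefore a simple pole and
  Res(f, z₀) = P(z₀)/Q'(z₀).

Q'(z) = 2*z - 4, so Q'(1) = -2.
P(1) = -2.

Res(f, 1) = (-2)/(-2) = 1

Final answer: 1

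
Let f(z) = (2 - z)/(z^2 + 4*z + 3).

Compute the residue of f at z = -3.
Write f(z) = P(z)/Q(z) with P(z) = 2 - z and Q(z) = z^2 + 4*z + 3.
The denominator factors as Q(z) = (z + 3)*(z + 1), so z = -3 is a simple zero of Q and P is analytic there; z = -3 is therefore a simple pole and
  Res(f, z₀) = P(z₀)/Q'(z₀).

Q'(z) = 2*z + 4, so Q'(-3) = -2.
P(-3) = 5.

Res(f, -3) = (5)/(-2) = -5/2

Final answer: -5/2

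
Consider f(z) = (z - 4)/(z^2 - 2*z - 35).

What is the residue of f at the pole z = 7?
Write f(z) = P(z)/Q(z) with P(z) = z - 4 and Q(z) = z^2 - 2*z - 35.
The denominator factors as Q(z) = (z + 5)*(z - 7), so z = 7 is a simple zero of Q and P is analytic there; z = 7 is therefore a simple pole and
  Res(f, z₀) = P(z₀)/Q'(z₀).

Q'(z) = 2*z - 2, so Q'(7) = 12.
P(7) = 3.

Res(f, 7) = (3)/(12) = 1/4

Final answer: 1/4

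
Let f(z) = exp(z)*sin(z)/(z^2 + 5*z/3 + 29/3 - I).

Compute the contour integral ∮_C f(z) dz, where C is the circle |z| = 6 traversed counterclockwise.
By the residue theorem, ∮_C f(z) dz = 2πi · (sum of the residues of f at the poles inside |z| = 6).

The denominator factors as (z + 2/3 - 3*I)*(z + 1 + 3*I), so the singularities of f are simple poles at z = -2/3 + 3*I, z = -1 - 3*I.
  |-2/3 + 3*I|² = 85/9 < 36 = 6², so this pole is inside the contour.
  |-1 - 3*I|² = 10 < 36 = 6², so this pole is inside the contour.

With P(z) = exp(z)*sin(z) and Q(z) = z^2 + 5*z/3 + 29/3 - I, each pole is simple, so Res(f, z₀) = P(z₀)/Q'(z₀) with Q'(z) = 2*z + 5/3.
  Res(f, -2/3 + 3*I) = P(-2/3 + 3*I)/Q'(-2/3 + 3*I) = (-exp(-2/3 + 3*I)*sin(2/3 - 3*I))/(1/3 + 6*I) = (-3/325 + 54*I/325)*exp(-2/3 + 3*I)*sin(2/3 - 3*I)
  Res(f, -1 - 3*I) = P(-1 - 3*I)/Q'(-1 - 3*I) = (-exp(-1 - 3*I)*sin(1 + 3*I))/(-1/3 - 6*I) = (3/325 - 54*I/325)*exp(-1 - 3*I)*sin(1 + 3*I)

Sum of residues inside C: (-3/325 + 54*I/325)*exp(-2/3 + 3*I)*sin(2/3 - 3*I) + (3/325 - 54*I/325)*exp(-1 - 3*I)*sin(1 + 3*I)
∮_C f(z) dz = 2πi · ((-3/325 + 54*I/325)*exp(-2/3 + 3*I)*sin(2/3 - 3*I) + (3/325 - 54*I/325)*exp(-1 - 3*I)*sin(1 + 3*I)) = pi*(-108/325 - 6*I/325)*exp(-2/3 + 3*I)*sin(2/3 - 3*I) + pi*(108/325 + 6*I/325)*exp(-1 - 3*I)*sin(1 + 3*I)

Final answer: pi*(-108/325 - 6*I/325)*exp(-2/3 + 3*I)*sin(2/3 - 3*I) + pi*(108/325 + 6*I/325)*exp(-1 - 3*I)*sin(1 + 3*I)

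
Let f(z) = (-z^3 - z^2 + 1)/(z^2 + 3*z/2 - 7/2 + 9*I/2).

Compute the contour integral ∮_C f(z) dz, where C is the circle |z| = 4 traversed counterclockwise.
By the residue theorem, ∮_C f(z) dz = 2πi · (sum of the residues of f at the poles inside |z| = 4).

The denominator factors as (z + 3 - I)*(z - 3/2 + I), so the singularities of f are simple poles at z = -3 + I, z = 3/2 - I.
  |-3 + I|² = 10 < 16 = 4², so this pole is inside the contour.
  |3/2 - I|² = 13/4 < 16 = 4², so this pole is inside the contour.

With P(z) = -z^3 - z^2 + 1 and Q(z) = z^2 + 3*z/2 - 7/2 + 9*I/2, each pole is simple, so Res(f, z₀) = P(z₀)/Q'(z₀) with Q'(z) = 2*z + 3/2.
  Res(f, -3 + I) = P(-3 + I)/Q'(-3 + I) = (11 - 20*I)/(-9/2 + 2*I) = -358/97 + 272*I/97
  Res(f, 3/2 - I) = P(3/2 - I)/Q'(3/2 - I) = (7/8 + 35*I/4)/(9/2 - 2*I) = -217/388 + 329*I/194

Sum of residues inside C: -17/4 + 9*I/2
∮_C f(z) dz = 2πi · (-17/4 + 9*I/2) = pi*(-9 - 17*I/2)

Final answer: pi*(-9 - 17*I/2)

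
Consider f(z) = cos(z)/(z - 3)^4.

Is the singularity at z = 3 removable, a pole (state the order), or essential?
Write f(z) = g(z)/(z - 3)^4 with g(z) = cos(z).
g is entire and g(3) = cos(3) ≠ 0, so no factor of (z - 3) cancels: the Laurent expansion of f about z = 3 starts at the power -4, i.e. lim_{z→z₀} (z - z₀)^4 f(z) = cos(3) is finite and nonzero.
So z = 3 is a pole of order 4.

Final answer: pole of order 4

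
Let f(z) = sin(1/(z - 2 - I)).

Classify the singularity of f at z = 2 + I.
essential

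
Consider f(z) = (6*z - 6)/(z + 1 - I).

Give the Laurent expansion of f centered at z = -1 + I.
(-12 + 6*I)/(z + 1 - I) + 6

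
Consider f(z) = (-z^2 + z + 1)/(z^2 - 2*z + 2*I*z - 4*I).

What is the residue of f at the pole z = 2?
-1/4 + I/4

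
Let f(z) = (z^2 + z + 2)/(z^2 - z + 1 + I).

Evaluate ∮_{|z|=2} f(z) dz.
By the residue theorem, ∮_C f(z) dz = 2πi · (sum of the residues of f at the poles inside |z| = 2).

The denominator factors as (z - 1 + I)*(z - I), so the singularities of f are simple poles at z = 1 - I, z = I.
  |1 - I|² = 2 < 4 = 2², so this pole is inside the contour.
  |I|² = 1 < 4 = 2², so this pole is inside the contour.

With P(z) = z^2 + z + 2 and Q(z) = z^2 - z + 1 + I, each pole is simple, so Res(f, z₀) = P(z₀)/Q'(z₀) with Q'(z) = 2*z - 1.
  Res(f, 1 - I) = P(1 - I)/Q'(1 - I) = (3 - 3*I)/(1 - 2*I) = 9/5 + 3*I/5
  Res(f, I) = P(I)/Q'(I) = (1 + I)/(-1 + 2*I) = 1/5 - 3*I/5

Sum of residues inside C: 2
∮_C f(z) dz = 2πi · (2) = 4*I*pi

Final answer: 4*I*pi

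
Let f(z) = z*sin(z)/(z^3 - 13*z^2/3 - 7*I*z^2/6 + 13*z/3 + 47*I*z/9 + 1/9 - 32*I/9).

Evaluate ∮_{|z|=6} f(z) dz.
pi*(-3/5 - 3*I/5)*sin(1/3 + I) + pi*(-537/845 + 579*I/845)*sin(3 - I/3) + pi*(1044/845 - 72*I/845)*sin(1 + I/2)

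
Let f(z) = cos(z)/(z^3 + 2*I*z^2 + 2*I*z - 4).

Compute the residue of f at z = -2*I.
(-1/5 - I/10)*cosh(2)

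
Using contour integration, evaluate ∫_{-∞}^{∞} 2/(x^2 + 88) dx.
Let f(z) = 2/(z^2 + 88). The denominator has no real zeros and deg Q - deg P = 2 ≥ 2, so the integral of f over the upper semicircle |z| = R tends to 0 as R → ∞. Closing the contour in the upper half-plane,
  ∫_{-∞}^{∞} f(x) dx = 2πi · Σ Res(f, z_k)  over the poles with Im z_k > 0.

Zeros of the denominator: z^2 + 88 = 0 gives z = ±2*sqrt(22)*I.
Upper half-plane: z = 2*sqrt(22)*I (simple).

Each pole is a simple zero of Q(z) = z^2 + 88, so Res(f, z₀) = P(z₀)/Q'(z₀) with P(z) = 2, Q'(z) = 2*z:
  Res(f, 2*sqrt(22)*I) = (2)/(4*sqrt(22)*I) = -sqrt(22)*I/44

∫_{-∞}^{∞} f(x) dx = 2πi · (-sqrt(22)*I/44) = sqrt(22)*pi/22

Final answer: sqrt(22)*pi/22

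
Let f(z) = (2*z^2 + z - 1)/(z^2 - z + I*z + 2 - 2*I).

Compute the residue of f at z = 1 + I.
3/2 + I/2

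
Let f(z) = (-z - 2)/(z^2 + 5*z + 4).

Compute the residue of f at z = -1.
Write f(z) = P(z)/Q(z) with P(z) = -z - 2 and Q(z) = z^2 + 5*z + 4.
The denominator factors as Q(z) = (z + 4)*(z + 1), so z = -1 is a simple zero of Q and P is analytic there; z = -1 is therefore a simple pole and
  Res(f, z₀) = P(z₀)/Q'(z₀).

Q'(z) = 2*z + 5, so Q'(-1) = 3.
P(-1) = -1.

Res(f, -1) = (-1)/(3) = -1/3

Final answer: -1/3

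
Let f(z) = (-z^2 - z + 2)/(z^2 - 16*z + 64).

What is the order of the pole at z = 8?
2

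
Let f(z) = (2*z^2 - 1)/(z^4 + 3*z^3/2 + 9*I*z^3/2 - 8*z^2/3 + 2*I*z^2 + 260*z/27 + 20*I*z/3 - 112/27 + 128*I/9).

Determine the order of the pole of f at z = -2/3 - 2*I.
3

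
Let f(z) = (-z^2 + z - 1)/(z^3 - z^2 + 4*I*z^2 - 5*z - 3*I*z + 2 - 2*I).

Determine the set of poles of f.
The singularities of f are the zeros of the denominator. Factoring,
  z^3 - z^2 + 4*I*z^2 - 5*z - 3*I*z + 2 - 2*I = (z + I)*(z - 1 + I)*(z + 2*I)
so the candidates are z = -I, z = 1 - I, z = -2*I.

Check the numerator P(z) = -z^2 + z - 1 at each one:
  P(-I) = -I ≠ 0, so z = -I is a (simple) pole.
  P(1 - I) = I ≠ 0, so z = 1 - I is a (simple) pole.
  P(-2*I) = 3 - 2*I ≠ 0, so z = -2*I is a (simple) pole.

Poles of f: {-2*I, -I, 1 - I}

Final answer: {-2*I, -I, 1 - I}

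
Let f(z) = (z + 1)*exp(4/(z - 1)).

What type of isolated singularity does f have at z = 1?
Let u = z - 1. Then
  e^(4/u) = Σ_{k≥0} (4)^k/(k!·u^k) = 1 + 4/u + 8/u^2 + 32/(3*u^3) + ...
which has infinitely many negative powers of u, so exp(4/(z - 1)) has an essential singularity at z = 1.
The extra factor z + 1 is a nonzero polynomial; if the product had at most a pole at z = 1, dividing by that polynomial would leave exp(4/(z - 1)) with at most a pole too — contradiction. (Equivalently, the product's Laurent series still has infinitely many negative powers.)
So the singularity is essential.

Final answer: essential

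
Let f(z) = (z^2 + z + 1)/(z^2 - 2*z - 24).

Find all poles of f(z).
The singularities of f are the zeros of the denominator. Factoring,
  z^2 - 2*z - 24 = (z + 4)*(z - 6)
so the candidates are z = -4, z = 6.

Check the numerator P(z) = z^2 + z + 1 at each one:
  P(-4) = 13 ≠ 0, so z = -4 is a (simple) pole.
  P(6) = 43 ≠ 0, so z = 6 is a (simple) pole.

Poles of f: {-4, 6}

Final answer: {-4, 6}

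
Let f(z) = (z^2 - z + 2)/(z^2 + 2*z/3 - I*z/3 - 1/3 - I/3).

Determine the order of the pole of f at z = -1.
Factor the denominator:
  z^2 + 2*z/3 - I*z/3 - 1/3 - I/3 = (z + 1)*(z - 1/3 - I/3)

The numerator P(z) = z^2 - z + 2 has P(-1) = 4 ≠ 0, so no factor of (z + 1) cancels.
Near z = -1 we can therefore write f(z) = g(z)/(z + 1) with g analytic at -1 and g(-1) ≠ 0 (g is the numerator divided by the remaining denominator factors).

Hence z = -1 is a pole of order 1.

Final answer: 1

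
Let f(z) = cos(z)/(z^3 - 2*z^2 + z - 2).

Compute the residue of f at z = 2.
Write f(z) = P(z)/Q(z) with P(z) = cos(z) and Q(z) = z^3 - 2*z^2 + z - 2.
The denominator factors as Q(z) = (z + I)*(z - 2)*(z - I), so z = 2 is a simple zero of Q and P is analytic there; z = 2 is therefore a simple pole and
  Res(f, z₀) = P(z₀)/Q'(z₀).

Q'(z) = 3*z^2 - 4*z + 1, so Q'(2) = 5.
P(2) = cos(2).

Res(f, 2) = (cos(2))/(5) = cos(2)/5

Final answer: cos(2)/5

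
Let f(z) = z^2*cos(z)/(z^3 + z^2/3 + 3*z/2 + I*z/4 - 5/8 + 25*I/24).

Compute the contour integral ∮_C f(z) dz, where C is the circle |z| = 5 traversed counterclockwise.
pi*(264/845 + 228*I/845)*cos(1/2 - I/2) + pi*(-123/565 + 489*I/565)*cos(1/2 + I) + pi*(-1809/19097 + 16513*I/19097)*cos(1/3 - 3*I/2)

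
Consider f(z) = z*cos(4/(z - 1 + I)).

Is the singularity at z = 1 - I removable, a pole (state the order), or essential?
essential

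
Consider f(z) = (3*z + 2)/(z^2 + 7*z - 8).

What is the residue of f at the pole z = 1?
Write f(z) = P(z)/Q(z) with P(z) = 3*z + 2 and Q(z) = z^2 + 7*z - 8.
The denominator factors as Q(z) = (z - 1)*(z + 8), so z = 1 is a simple zero of Q and P is analytic there; z = 1 is therefore a simple pole and
  Res(f, z₀) = P(z₀)/Q'(z₀).

Q'(z) = 2*z + 7, so Q'(1) = 9.
P(1) = 5.

Res(f, 1) = (5)/(9) = 5/9

Final answer: 5/9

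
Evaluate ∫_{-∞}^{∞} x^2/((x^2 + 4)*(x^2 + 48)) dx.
pi*(-1 + 2*sqrt(3))/22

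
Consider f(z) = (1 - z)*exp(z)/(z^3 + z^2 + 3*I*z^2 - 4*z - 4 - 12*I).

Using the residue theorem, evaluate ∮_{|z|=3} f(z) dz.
pi*(-1/12 - I/12)*exp(2) + pi*(-9/20 + 3*I/20)*exp(-2)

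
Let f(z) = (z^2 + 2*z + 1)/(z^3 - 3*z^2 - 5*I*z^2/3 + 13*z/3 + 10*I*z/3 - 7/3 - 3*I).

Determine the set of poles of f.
The singularities of f are the zeros of the denominator. Factoring,
  z^3 - 3*z^2 - 5*I*z^2/3 + 13*z/3 + 10*I*z/3 - 7/3 - 3*I = (z - 1 - 2*I/3)*(z - 1 - 2*I)*(z - 1 + I)
so the candidates are z = 1 + 2*I/3, z = 1 + 2*I, z = 1 - I.

Check the numerator P(z) = z^2 + 2*z + 1 at each one:
  P(1 + 2*I/3) = 32/9 + 8*I/3 ≠ 0, so z = 1 + 2*I/3 is a (simple) pole.
  P(1 + 2*I) = 8*I ≠ 0, so z = 1 + 2*I is a (simple) pole.
  P(1 - I) = 3 - 4*I ≠ 0, so z = 1 - I is a (simple) pole.

Poles of f: {1 - I, 1 + 2*I/3, 1 + 2*I}

Final answer: {1 - I, 1 + 2*I/3, 1 + 2*I}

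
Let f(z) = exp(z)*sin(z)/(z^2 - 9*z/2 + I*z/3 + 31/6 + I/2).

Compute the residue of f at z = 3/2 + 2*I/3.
(-54/181 - 60*I/181)*exp(3/2 + 2*I/3)*sin(3/2 + 2*I/3)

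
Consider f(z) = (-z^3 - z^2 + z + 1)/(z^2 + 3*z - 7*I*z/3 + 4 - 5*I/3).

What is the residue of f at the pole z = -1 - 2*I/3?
Write f(z) = P(z)/Q(z) with P(z) = -z^3 - z^2 + z + 1 and Q(z) = z^2 + 3*z - 7*I*z/3 + 4 - 5*I/3.
The denominator factors as Q(z) = (z + 2 - 3*I)*(z + 1 + 2*I/3), so z = -1 - 2*I/3 is a simple zero of Q and P is analytic there; z = -1 - 2*I/3 is therefore a simple pole and
  Res(f, z₀) = P(z₀)/Q'(z₀).

Q'(z) = 2*z + 3 - 7*I/3, so Q'(-1 - 2*I/3) = 1 - 11*I/3.
P(-1 - 2*I/3) = -8/9 - 8*I/27.

Res(f, -1 - 2*I/3) = (-8/9 - 8*I/27)/(1 - 11*I/3) = 8/585 - 16*I/65

Final answer: 8/585 - 16*I/65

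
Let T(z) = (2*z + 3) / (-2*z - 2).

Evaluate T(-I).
Substitute z = -I:
  numerator:   2*(-I) + 3 = 3 - 2*I
  denominator: -2*(-I) - 2 = -2 + 2*I
T(-I) = (3 - 2*I)/(-2 + 2*I); multiplying numerator and denominator by the conjugate -2 - 2*I gives (-10 - 2*I)/8 = -5/4 - I/4

Final answer: -5/4 - I/4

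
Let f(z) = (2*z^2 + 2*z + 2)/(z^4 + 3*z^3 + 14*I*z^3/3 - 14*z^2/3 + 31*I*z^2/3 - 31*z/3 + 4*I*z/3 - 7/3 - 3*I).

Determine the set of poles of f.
The singularities of f are the zeros of the denominator. Factoring,
  z^4 + 3*z^3 + 14*I*z^3/3 - 14*z^2/3 + 31*I*z^2/3 - 31*z/3 + 4*I*z/3 - 7/3 - 3*I = (z + 1 + 2*I/3)*(z + I)*(z + 1 + 2*I)*(z + 1 + I)
so the candidates are z = -1 - 2*I/3, z = -I, z = -1 - 2*I, z = -1 - I.

Check the numerator P(z) = 2*z^2 + 2*z + 2 at each one:
  P(-1 - 2*I/3) = 10/9 + 4*I/3 ≠ 0, so z = -1 - 2*I/3 is a (simple) pole.
  P(-I) = -2*I ≠ 0, so z = -I is a (simple) pole.
  P(-1 - 2*I) = -6 + 4*I ≠ 0, so z = -1 - 2*I is a (simple) pole.
  P(-1 - I) = 2*I ≠ 0, so z = -1 - I is a (simple) pole.

Poles of f: {-1 - 2*I, -1 - I, -1 - 2*I/3, -I}

Final answer: {-1 - 2*I, -1 - I, -1 - 2*I/3, -I}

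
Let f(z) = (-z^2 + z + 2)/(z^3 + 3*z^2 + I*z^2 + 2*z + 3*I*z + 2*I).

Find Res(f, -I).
Write f(z) = P(z)/Q(z) with P(z) = -z^2 + z + 2 and Q(z) = z^3 + 3*z^2 + I*z^2 + 2*z + 3*I*z + 2*I.
The denominator factors as Q(z) = (z + I)*(z + 2)*(z + 1), so z = -I is a simple zero of Q and P is analytic there; z = -I is therefore a simple pole and
  Res(f, z₀) = P(z₀)/Q'(z₀).

Q'(z) = 3*z^2 + 6*z + 2*I*z + 2 + 3*I, so Q'(-I) = 1 - 3*I.
P(-I) = 3 - I.

Res(f, -I) = (3 - I)/(1 - 3*I) = 3/5 + 4*I/5

Final answer: 3/5 + 4*I/5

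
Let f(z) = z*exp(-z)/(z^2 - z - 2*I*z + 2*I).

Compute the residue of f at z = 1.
(1/5 + 2*I/5)*exp(-1)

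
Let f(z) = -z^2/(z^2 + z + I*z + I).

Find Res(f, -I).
1/2 + I/2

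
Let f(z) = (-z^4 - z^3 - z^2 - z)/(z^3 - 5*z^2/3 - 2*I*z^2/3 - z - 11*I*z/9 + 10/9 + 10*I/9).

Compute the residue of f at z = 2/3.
17/45 - 19*I/45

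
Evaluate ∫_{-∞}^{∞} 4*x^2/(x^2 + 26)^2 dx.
Let f(z) = 4*z^2/(z^2 + 26)^2. The denominator has no real zeros and deg Q - deg P = 2 ≥ 2, so the integral of f over the upper semicircle |z| = R tends to 0 as R → ∞. Closing the contour in the upper half-plane,
  ∫_{-∞}^{∞} f(x) dx = 2πi · Σ Res(f, z_k)  over the poles with Im z_k > 0.

Zeros of the denominator: z^2 + 26 = 0 gives z = ±sqrt(26)*I.
Upper half-plane: z = sqrt(26)*I (a pole of order 2).

Write f(z) = g(z)/(z - sqrt(26)*I)^2 with g(z) = 4*z^2/(z + sqrt(26)*I)^2. For a double pole, Res(f, z₀) = g'(z₀):
  g'(z) = 8*sqrt(26)*I*z/(z + sqrt(26)*I)^3
  Res(f, sqrt(26)*I) = g'(sqrt(26)*I) = -sqrt(26)*I/26

∫_{-∞}^{∞} f(x) dx = 2πi · (-sqrt(26)*I/26) = sqrt(26)*pi/13

Final answer: sqrt(26)*pi/13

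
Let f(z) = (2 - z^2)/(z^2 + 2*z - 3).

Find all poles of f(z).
The singularities of f are the zeros of the denominator. Factoring,
  z^2 + 2*z - 3 = (z + 3)*(z - 1)
so the candidates are z = -3, z = 1.

Check the numerator P(z) = 2 - z^2 at each one:
  P(-3) = -7 ≠ 0, so z = -3 is a (simple) pole.
  P(1) = 1 ≠ 0, so z = 1 is a (simple) pole.

Poles of f: {-3, 1}

Final answer: {-3, 1}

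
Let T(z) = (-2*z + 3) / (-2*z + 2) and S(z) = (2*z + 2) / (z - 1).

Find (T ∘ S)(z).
(T ∘ S)(z) = T(S(z)) = ((-2)*S(z) + (3))/((-2)*S(z) + (2)). Multiply numerator and denominator by z - 1:
  numerator:   (-2)*(2*z + 2) + (3)*(z - 1) = -z - 7
  denominator: (-2)*(2*z + 2) + (2)*(z - 1) = -2*z - 6
(T ∘ S)(z) = (-z - 7)/(-2*z - 6) = (z + 7)/(2*z + 6)

Final answer: (z + 7)/(2*z + 6)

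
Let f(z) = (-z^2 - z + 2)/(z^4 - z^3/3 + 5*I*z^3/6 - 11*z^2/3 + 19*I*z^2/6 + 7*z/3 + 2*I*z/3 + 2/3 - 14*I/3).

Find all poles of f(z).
{-2/3 + 2*I/3, 2 - 3*I/2}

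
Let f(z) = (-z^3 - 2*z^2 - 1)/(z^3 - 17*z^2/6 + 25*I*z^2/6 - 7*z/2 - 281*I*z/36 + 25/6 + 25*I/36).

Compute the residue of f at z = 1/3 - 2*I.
-58072/21255 - 89224*I/21255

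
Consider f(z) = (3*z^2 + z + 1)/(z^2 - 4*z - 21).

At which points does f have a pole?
The singularities of f are the zeros of the denominator. Factoring,
  z^2 - 4*z - 21 = (z - 7)*(z + 3)
so the candidates are z = 7, z = -3.

Check the numerator P(z) = 3*z^2 + z + 1 at each one:
  P(7) = 155 ≠ 0, so z = 7 is a (simple) pole.
  P(-3) = 25 ≠ 0, so z = -3 is a (simple) pole.

Poles of f: {-3, 7}

Final answer: {-3, 7}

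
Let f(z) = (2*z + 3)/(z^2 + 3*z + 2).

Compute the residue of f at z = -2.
Write f(z) = P(z)/Q(z) with P(z) = 2*z + 3 and Q(z) = z^2 + 3*z + 2.
The denominator factors as Q(z) = (z + 2)*(z + 1), so z = -2 is a simple zero of Q and P is analytic there; z = -2 is therefore a simple pole and
  Res(f, z₀) = P(z₀)/Q'(z₀).

Q'(z) = 2*z + 3, so Q'(-2) = -1.
P(-2) = -1.

Res(f, -2) = (-1)/(-1) = 1

Final answer: 1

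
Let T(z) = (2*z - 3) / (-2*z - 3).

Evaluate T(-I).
Substitute z = -I:
  numerator:   2*(-I) - 3 = -3 - 2*I
  denominator: -2*(-I) - 3 = -3 + 2*I
T(-I) = (-3 - 2*I)/(-3 + 2*I); multiplying numerator and denominator by the conjugate -3 - 2*I gives (5 + 12*I)/13 = 5/13 + 12*I/13

Final answer: 5/13 + 12*I/13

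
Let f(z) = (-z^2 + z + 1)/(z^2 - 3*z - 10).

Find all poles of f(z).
The singularities of f are the zeros of the denominator. Factoring,
  z^2 - 3*z - 10 = (z - 5)*(z + 2)
so the candidates are z = 5, z = -2.

Check the numerator P(z) = -z^2 + z + 1 at each one:
  P(5) = -19 ≠ 0, so z = 5 is a (simple) pole.
  P(-2) = -5 ≠ 0, so z = -2 is a (simple) pole.

Poles of f: {-2, 5}

Final answer: {-2, 5}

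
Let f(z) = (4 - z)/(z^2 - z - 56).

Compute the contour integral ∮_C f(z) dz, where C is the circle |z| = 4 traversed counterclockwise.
0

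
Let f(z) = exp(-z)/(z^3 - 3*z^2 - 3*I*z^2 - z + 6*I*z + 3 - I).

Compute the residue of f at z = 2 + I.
Write f(z) = P(z)/Q(z) with P(z) = exp(-z) and Q(z) = z^3 - 3*z^2 - 3*I*z^2 - z + 6*I*z + 3 - I.
The denominator factors as Q(z) = (z - 1 - I)*(z - 2 - I)*(z - I), so z = 2 + I is a simple zero of Q and P is analytic there; z = 2 + I is therefore a simple pole and
  Res(f, z₀) = P(z₀)/Q'(z₀).

Q'(z) = 3*z^2 - 6*z - 6*I*z - 1 + 6*I, so Q'(2 + I) = 2.
P(2 + I) = exp(-2 - I).

Res(f, 2 + I) = (exp(-2 - I))/(2) = exp(-2 - I)/2

Final answer: exp(-2 - I)/2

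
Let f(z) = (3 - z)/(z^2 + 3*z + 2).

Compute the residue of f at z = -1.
Write f(z) = P(z)/Q(z) with P(z) = 3 - z and Q(z) = z^2 + 3*z + 2.
The denominator factors as Q(z) = (z + 1)*(z + 2), so z = -1 is a simple zero of Q and P is analytic there; z = -1 is therefore a simple pole and
  Res(f, z₀) = P(z₀)/Q'(z₀).

Q'(z) = 2*z + 3, so Q'(-1) = 1.
P(-1) = 4.

Res(f, -1) = (4)/(1) = 4

Final answer: 4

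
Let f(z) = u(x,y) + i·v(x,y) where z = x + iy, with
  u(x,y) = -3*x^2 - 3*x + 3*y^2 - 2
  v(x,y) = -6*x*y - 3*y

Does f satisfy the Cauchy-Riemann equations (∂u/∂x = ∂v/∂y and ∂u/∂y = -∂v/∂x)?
∂u/∂x = -6*x - 3
∂v/∂y = -6*x - 3
∂u/∂y = 6*y
∂v/∂x = -6*y
∂u/∂x = ∂v/∂y and ∂u/∂y = -∂v/∂x hold identically; f is analytic.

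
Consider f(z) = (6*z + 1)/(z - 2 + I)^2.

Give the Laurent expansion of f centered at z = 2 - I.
Put w = z - (2 - I), i.e. z = w + 2 - I. The denominator is w^2, so it suffices to rewrite the numerator in powers of w.

P(z) = 6*z + 1
P(w + 2 - I) = 13 - 6*I + 6*w

Dividing each term by w^2:
  f = (13 - 6*I)/w^2 + 6/w

Substituting back w = z - 2 + I:
  f(z) = (13 - 6*I)/(z - 2 + I)^2 + 6/(z - 2 + I)

The series is finite because the numerator is a polynomial; the negative powers form the principal part, and the coefficient of 1/(z - 2 + I) gives Res(f, 2 - I) = 6.

Final answer: (13 - 6*I)/(z - 2 + I)^2 + 6/(z - 2 + I)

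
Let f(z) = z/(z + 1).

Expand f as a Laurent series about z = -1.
Put w = z - (-1), i.e. z = w - 1. The denominator is w, so it suffices to rewrite the numerator in powers of w.

P(z) = z
P(w - 1) = -1 + w

Dividing each term by w:
  f = -1/w + 1

Substituting back w = z + 1:
  f(z) = -1/(z + 1) + 1

The series is finite because the numerator is a polynomial; the negative powers form the principal part, and the coefficient of 1/(z + 1) gives Res(f, -1) = -1.

Final answer: -1/(z + 1) + 1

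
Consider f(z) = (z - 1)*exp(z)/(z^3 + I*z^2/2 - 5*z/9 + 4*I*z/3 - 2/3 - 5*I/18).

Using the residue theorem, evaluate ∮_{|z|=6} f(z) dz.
pi*(228/221 - 108*I/221)*exp(-1 + 2*I/3) + pi*(192/481 + 180*I/481)*exp(1 - 2*I/3) + pi*(-900/629 + 72*I/629)*exp(-I/2)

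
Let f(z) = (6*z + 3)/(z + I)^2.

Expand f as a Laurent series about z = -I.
Put w = z - (-I), i.e. z = w - I. The denominator is w^2, so it suffices to rewrite the numerator in powers of w.

P(z) = 6*z + 3
P(w - I) = 3 - 6*I + 6*w

Dividing each term by w^2:
  f = (3 - 6*I)/w^2 + 6/w

Substituting back w = z + I:
  f(z) = (3 - 6*I)/(z + I)^2 + 6/(z + I)

The series is finite because the numerator is a polynomial; the negative powers form the principal part, and the coefficient of 1/(z + I) gives Res(f, -I) = 6.

Final answer: (3 - 6*I)/(z + I)^2 + 6/(z + I)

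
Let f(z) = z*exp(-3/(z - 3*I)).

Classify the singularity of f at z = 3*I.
Let u = z - 3*I. Then
  e^(-3/u) = Σ_{k≥0} (-3)^k/(k!·u^k) = 1 - 3/u + 9/(2*u^2) - 9/(2*u^3) + ...
which has infinitely many negative powers of u, so exp(-3/(z - 3*I)) has an essential singularity at z = 3*I.
The extra factor z is a nonzero polynomial; if the product had at most a pole at z = 3*I, dividing by that polynomial would leave exp(-3/(z - 3*I)) with at most a pole too — contradiction. (Equivalently, the product's Laurent series still has infinitely many negative powers.)
So the singularity is essential.

Final answer: essential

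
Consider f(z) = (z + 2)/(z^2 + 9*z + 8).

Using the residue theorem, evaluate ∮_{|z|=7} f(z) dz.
By the residue theorem, ∮_C f(z) dz = 2πi · (sum of the residues of f at the poles inside |z| = 7).

The denominator factors as (z + 8)*(z + 1), so the singularities of f are simple poles at z = -8, z = -1.
  |-8|² = 64 > 49 = 7², so this pole is outside the contour.
  |-1|² = 1 < 49 = 7², so this pole is inside the contour.

With P(z) = z + 2 and Q(z) = z^2 + 9*z + 8, each pole is simple, so Res(f, z₀) = P(z₀)/Q'(z₀) with Q'(z) = 2*z + 9.
  Res(f, -1) = P(-1)/Q'(-1) = (1)/(7) = 1/7

∮_C f(z) dz = 2πi · (1/7) = 2*I*pi/7

Final answer: 2*I*pi/7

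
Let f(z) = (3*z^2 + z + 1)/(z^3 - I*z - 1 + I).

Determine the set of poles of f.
The singularities of f are the zeros of the denominator. Factoring,
  z^3 - I*z - 1 + I = (z + 1 + I)*(z - 1)*(z - I)
so the candidates are z = -1 - I, z = 1, z = I.

Check the numerator P(z) = 3*z^2 + z + 1 at each one:
  P(-1 - I) = 5*I ≠ 0, so z = -1 - I is a (simple) pole.
  P(1) = 5 ≠ 0, so z = 1 is a (simple) pole.
  P(I) = -2 + I ≠ 0, so z = I is a (simple) pole.

Poles of f: {-1 - I, I, 1}

Final answer: {-1 - I, I, 1}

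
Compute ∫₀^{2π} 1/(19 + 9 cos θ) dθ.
Let J = ∫₀^{2π} dθ/(19 + 9 cos θ).
Put z = e^{iθ}: then cos θ = (z + 1/z)/2, dθ = dz/(iz), and z runs once counterclockwise around |z| = 1:
  J = ∮_{|z|=1} 1/(19 + 9*(z + 1/z)/2) · dz/(iz) = (2/i) ∮_{|z|=1} dz/(9*z^2 + 38*z + 9).
The roots of 9*z^2 + 38*z + 9 are z = (-19 ± sqrt(19^2 - 9^2))/9, with sqrt(280) = 2*sqrt(70); their product is 1, so only z₊ = -19/9 + 2*sqrt(70)/9 lies inside the unit circle (z₋ = -19/9 - 2*sqrt(70)/9 lies outside).
z₊ is a simple zero of q(z) = 9*z^2 + 38*z + 9, so Res(1/q, z₊) = 1/q'(z₊) with q'(z) = 18*z + 38; and q'(z₊) = 9*(z₊ - z₋) = 4*sqrt(70).
Therefore J = (2/i) · 2πi · 1/(4*sqrt(70)) = 2*pi/(2*sqrt(70)) = sqrt(70)*pi/70

Final answer: sqrt(70)*pi/70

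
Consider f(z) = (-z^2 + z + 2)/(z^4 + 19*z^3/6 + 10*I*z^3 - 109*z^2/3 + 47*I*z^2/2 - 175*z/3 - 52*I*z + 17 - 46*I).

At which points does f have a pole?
The singularities of f are the zeros of the denominator. Factoring,
  z^4 + 19*z^3/6 + 10*I*z^3 - 109*z^2/3 + 47*I*z^2/2 - 175*z/3 - 52*I*z + 17 - 46*I = (z - 1 + 3*I)*(z + 3 + 3*I)*(z + 1/2 + 3*I)*(z + 2/3 + I)
so the candidates are z = 1 - 3*I, z = -3 - 3*I, z = -1/2 - 3*I, z = -2/3 - I.

Check the numerator P(z) = -z^2 + z + 2 at each one:
  P(1 - 3*I) = 11 + 3*I ≠ 0, so z = 1 - 3*I is a (simple) pole.
  P(-3 - 3*I) = -1 - 21*I ≠ 0, so z = -3 - 3*I is a (simple) pole.
  P(-1/2 - 3*I) = 41/4 - 6*I ≠ 0, so z = -1/2 - 3*I is a (simple) pole.
  P(-2/3 - I) = 17/9 - 7*I/3 ≠ 0, so z = -2/3 - I is a (simple) pole.

Poles of f: {-3 - 3*I, -2/3 - I, -1/2 - 3*I, 1 - 3*I}

Final answer: {-3 - 3*I, -2/3 - I, -1/2 - 3*I, 1 - 3*I}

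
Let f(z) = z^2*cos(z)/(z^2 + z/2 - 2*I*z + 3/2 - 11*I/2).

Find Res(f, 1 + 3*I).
Write f(z) = P(z)/Q(z) with P(z) = z^2*cos(z) and Q(z) = z^2 + z/2 - 2*I*z + 3/2 - 11*I/2.
The denominator factors as Q(z) = (z - 1 - 3*I)*(z + 3/2 + I), so z = 1 + 3*I is a simple zero of Q and P is analytic there; z = 1 + 3*I is therefore a simple pole and
  Res(f, z₀) = P(z₀)/Q'(z₀).

Q'(z) = 2*z + 1/2 - 2*I, so Q'(1 + 3*I) = 5/2 + 4*I.
P(1 + 3*I) = (-8 + 6*I)*cos(1 + 3*I).

Res(f, 1 + 3*I) = ((-8 + 6*I)*cos(1 + 3*I))/(5/2 + 4*I) = (16/89 + 188*I/89)*cos(1 + 3*I)

Final answer: (16/89 + 188*I/89)*cos(1 + 3*I)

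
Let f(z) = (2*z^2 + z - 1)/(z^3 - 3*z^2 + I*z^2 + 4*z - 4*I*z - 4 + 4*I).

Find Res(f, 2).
9/4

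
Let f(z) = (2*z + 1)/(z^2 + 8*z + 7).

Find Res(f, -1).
Write f(z) = P(z)/Q(z) with P(z) = 2*z + 1 and Q(z) = z^2 + 8*z + 7.
The denominator factors as Q(z) = (z + 1)*(z + 7), so z = -1 is a simple zero of Q and P is analytic there; z = -1 is therefore a simple pole and
  Res(f, z₀) = P(z₀)/Q'(z₀).

Q'(z) = 2*z + 8, so Q'(-1) = 6.
P(-1) = -1.

Res(f, -1) = (-1)/(6) = -1/6

Final answer: -1/6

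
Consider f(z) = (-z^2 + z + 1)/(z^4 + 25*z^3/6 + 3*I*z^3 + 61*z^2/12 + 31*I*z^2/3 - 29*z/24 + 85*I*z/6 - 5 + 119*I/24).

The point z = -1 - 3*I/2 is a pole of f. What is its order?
Factor the denominator:
  z^4 + 25*z^3/6 + 3*I*z^3 + 61*z^2/12 + 31*I*z^2/3 - 29*z/24 + 85*I*z/6 - 5 + 119*I/24 = (z + 1 + 3*I/2)^2*(z + 3/2 - I)*(z + 2/3 + I)

The numerator P(z) = -z^2 + z + 1 has P(-1 - 3*I/2) = 5/4 - 9*I/2 ≠ 0, so no factor of (z + 1 + 3*I/2) cancels.
Near z = -1 - 3*I/2 we can therefore write f(z) = g(z)/(z + 1 + 3*I/2)^2 with g analytic at -1 - 3*I/2 and g(-1 - 3*I/2) ≠ 0 (g is the numerator divided by the remaining denominator factors).

Hence z = -1 - 3*I/2 is a pole of order 2.

Final answer: 2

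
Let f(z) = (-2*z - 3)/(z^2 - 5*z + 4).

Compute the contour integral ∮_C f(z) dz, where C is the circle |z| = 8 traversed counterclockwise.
By the residue theorem, ∮_C f(z) dz = 2πi · (sum of the residues of f at the poles inside |z| = 8).

The denominator factors as (z - 1)*(z - 4), so the singularities of f are simple poles at z = 1, z = 4.
  |1|² = 1 < 64 = 8², so this pole is inside the contour.
  |4|² = 16 < 64 = 8², so this pole is inside the contour.

With P(z) = -2*z - 3 and Q(z) = z^2 - 5*z + 4, each pole is simple, so Res(f, z₀) = P(z₀)/Q'(z₀) with Q'(z) = 2*z - 5.
  Res(f, 1) = P(1)/Q'(1) = (-5)/(-3) = 5/3
  Res(f, 4) = P(4)/Q'(4) = (-11)/(3) = -11/3

Sum of residues inside C: -2
∮_C f(z) dz = 2πi · (-2) = -4*I*pi

Final answer: -4*I*pi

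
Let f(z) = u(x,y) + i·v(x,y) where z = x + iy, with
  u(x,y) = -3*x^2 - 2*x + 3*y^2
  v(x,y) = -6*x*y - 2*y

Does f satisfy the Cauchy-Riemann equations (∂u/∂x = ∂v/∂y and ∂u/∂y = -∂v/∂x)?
∂u/∂x = -6*x - 2
∂v/∂y = -6*x - 2
∂u/∂y = 6*y
∂v/∂x = -6*y
∂u/∂x = ∂v/∂y and ∂u/∂y = -∂v/∂x hold identically; f is analytic.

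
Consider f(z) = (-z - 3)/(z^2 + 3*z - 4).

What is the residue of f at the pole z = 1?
-4/5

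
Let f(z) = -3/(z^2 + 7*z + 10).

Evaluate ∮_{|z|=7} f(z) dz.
By the residue theorem, ∮_C f(z) dz = 2πi · (sum of the residues of f at the poles inside |z| = 7).

The denominator factors as (z + 2)*(z + 5), so the singularities of f are simple poles at z = -2, z = -5.
  |-2|² = 4 < 49 = 7², so this pole is inside the contour.
  |-5|² = 25 < 49 = 7², so this pole is inside the contour.

With P(z) = -3 and Q(z) = z^2 + 7*z + 10, each pole is simple, so Res(f, z₀) = P(z₀)/Q'(z₀) with Q'(z) = 2*z + 7.
  Res(f, -2) = P(-2)/Q'(-2) = (-3)/(3) = -1
  Res(f, -5) = P(-5)/Q'(-5) = (-3)/(-3) = 1

Sum of residues inside C: 0
∮_C f(z) dz = 2πi · (0) = 0

Final answer: 0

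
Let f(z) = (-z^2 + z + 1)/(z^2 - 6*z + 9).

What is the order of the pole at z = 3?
Factor the denominator:
  z^2 - 6*z + 9 = (z - 3)^2

The numerator P(z) = -z^2 + z + 1 has P(3) = -5 ≠ 0, so no factor of (z - 3) cancels.
Near z = 3 we can therefore write f(z) = g(z)/(z - 3)^2 with g analytic at 3 and g(3) ≠ 0 (g is just the numerator).

Hence z = 3 is a pole of order 2.

Final answer: 2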